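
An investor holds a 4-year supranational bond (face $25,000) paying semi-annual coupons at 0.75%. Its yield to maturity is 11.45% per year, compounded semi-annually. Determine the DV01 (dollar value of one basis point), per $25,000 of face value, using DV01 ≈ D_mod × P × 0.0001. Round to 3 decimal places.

Periodic yield y = 0.05725.
  t   CF        PV=CF/(1+0.05725)^t    t·PV
  1        93.75        88.6734        88.6734
  2        93.75        83.8718       167.7436
  3        93.75        79.3301       237.9904
  4        93.75        75.0344       300.1377
  5        93.75        70.9713       354.8565
  6        93.75        67.1282       402.7693
  7        93.75        63.4932       444.4526
  8    25,093.75    16,074.7422   128,597.9375
  Σ                 16,603.2447   130,594.5611
P = 16,603.2447; D_Mac = 7.86560 half-year periods = 3.93280 yrs; D_mod = 3.71984 yrs.
DV01 ≈ 3.71984 × 16,603.2447 × 0.0001 = 6.176144.

$6.176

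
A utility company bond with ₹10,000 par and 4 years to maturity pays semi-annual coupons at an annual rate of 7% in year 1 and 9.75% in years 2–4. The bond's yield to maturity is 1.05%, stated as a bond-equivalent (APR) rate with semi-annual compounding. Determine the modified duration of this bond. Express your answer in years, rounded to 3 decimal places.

Periodic yield y = 0.00525. First find Macaulay duration:
  t   CF        PV=CF/(1+0.00525)^t    t·PV
  1       350.00       348.1721       348.1721
  2       350.00       346.3537       692.7075
  3       487.50       479.9018     1,439.7054
  4       487.50       477.3955     1,909.5819
  5       487.50       474.9022     2,374.5112
  6       487.50       472.4220     2,834.5321
  7       487.50       469.9548     3,289.6833
  8    10,487.50    10,057.2517    80,458.0137
  Σ                 13,126.3538    93,346.9071
P = 13,126.3538; Macaulay duration = 93,346.9071 / 13,126.3538 = 7.11141 half-year periods = 3.55571 years.
Modified duration = D_Mac / (1 + y) = 3.55571 / 1.00525 = 3.53714 years.

3.537 years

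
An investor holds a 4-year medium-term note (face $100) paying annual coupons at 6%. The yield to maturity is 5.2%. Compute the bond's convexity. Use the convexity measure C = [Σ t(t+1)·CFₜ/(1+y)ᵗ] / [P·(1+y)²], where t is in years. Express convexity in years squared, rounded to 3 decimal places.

With y = 0.052:
  t   CF        PV=CF/(1+0.052)^t    t·PV        t(t+1)·PV
  1         6.00         5.7034         5.7034          11.4068
  2         6.00         5.4215        10.8430          32.5290
  3         6.00         5.1535        15.4606          61.8422
  4       106.00        86.5452       346.1807       1,730.9037
  Σ                    102.8236       378.1877       1,836.6818
P = 102.8236.
Convexity = Σ t(t+1)·PV / [P·(1+y)²] = 1,836.6818 / (102.8236 × 1.106704) = 16.14022.

16.140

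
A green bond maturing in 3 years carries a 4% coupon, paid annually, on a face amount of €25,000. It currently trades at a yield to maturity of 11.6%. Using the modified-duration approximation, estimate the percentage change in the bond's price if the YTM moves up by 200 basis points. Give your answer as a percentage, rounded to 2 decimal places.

Periodic yield y = 0.116. Modified duration first:
  t   CF        PV=CF/(1+0.116)^t    t·PV
  1     1,000.00       896.0573       896.0573
  2     1,000.00       802.9188     1,605.8375
  3    26,000.00    18,705.9929    56,117.9786
  Σ                 20,404.9690    58,619.8735
P = 20,404.9690; D_Mac = 2.87282 yrs; D_mod = 2.87282/(1+0.116) = 2.57421 yrs.
ΔP/P ≈ -D_mod · Δy = -2.57421 × (+0.02) = -0.051484 = -5.1484%.

-5.15%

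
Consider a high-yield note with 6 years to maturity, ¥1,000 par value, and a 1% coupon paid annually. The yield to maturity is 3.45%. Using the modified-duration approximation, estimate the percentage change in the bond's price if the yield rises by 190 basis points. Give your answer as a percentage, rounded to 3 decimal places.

-10.727%

Periodic yield y = 0.0345. Modified duration first:
  t   CF        PV=CF/(1+0.0345)^t    t·PV
  1        10.00         9.6665         9.6665
  2        10.00         9.3441        18.6883
  3        10.00         9.0325        27.0975
  4        10.00         8.7313        34.9251
  5        10.00         8.4401        42.2005
  6     1,010.00       824.0212     4,944.1274
  Σ                    869.2358     5,076.7053
P = 869.2358; D_Mac = 5.84042 yrs; D_mod = 5.84042/(1+0.0345) = 5.64565 yrs.
ΔP/P ≈ -D_mod · Δy = -5.64565 × (+0.019) = -0.107267 = -10.7267%.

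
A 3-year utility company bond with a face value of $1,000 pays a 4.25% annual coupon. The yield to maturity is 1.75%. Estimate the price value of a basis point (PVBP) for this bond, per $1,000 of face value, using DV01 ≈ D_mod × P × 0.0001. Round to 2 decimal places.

$0.30

Periodic yield y = 0.0175.
  t   CF        PV=CF/(1+0.0175)^t    t·PV
  1        42.50        41.7690        41.7690
  2        42.50        41.0507        82.1013
  3     1,042.50       989.6299     2,968.8897
  Σ                  1,072.4496     3,092.7601
P = 1,072.4496; D_Mac = 2.88383 yrs; D_mod = 2.83423 yrs.
DV01 ≈ 2.83423 × 1,072.4496 × 0.0001 = 0.303957.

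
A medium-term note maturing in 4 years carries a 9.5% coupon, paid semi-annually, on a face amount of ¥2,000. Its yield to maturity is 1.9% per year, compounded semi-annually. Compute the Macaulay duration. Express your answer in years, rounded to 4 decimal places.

Periodic yield y = 0.0095. Discount each cash flow and weight by its period:
  t   CF        PV=CF/(1+0.0095)^t    t·PV
  1        95.00        94.1060        94.1060
  2        95.00        93.2204       186.4408
  3        95.00        92.3431       277.0294
  4        95.00        91.4741       365.8965
  5        95.00        90.6133       453.0665
  6        95.00        89.7606       538.5635
  7        95.00        88.9159       622.4112
  8     2,095.00     1,942.3766    15,539.0129
  Σ                  2,582.8101    18,076.5269
Price P = Σ PV = 2,582.8101.
Macaulay duration = Σ(t·PV) / P = 18,076.5269 / 2,582.8101 = 6.99878 half-year periods.
In years: 6.99878 / 2 = 3.49939 years.

3.4994 years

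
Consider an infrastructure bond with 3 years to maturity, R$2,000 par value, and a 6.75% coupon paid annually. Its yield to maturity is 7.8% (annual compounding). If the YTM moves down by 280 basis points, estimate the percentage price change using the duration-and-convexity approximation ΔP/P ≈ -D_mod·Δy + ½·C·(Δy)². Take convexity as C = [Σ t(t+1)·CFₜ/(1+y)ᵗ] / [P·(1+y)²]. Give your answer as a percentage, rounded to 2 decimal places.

With y = 0.078:
  t   CF        PV=CF/(1+0.078)^t    t·PV        t(t+1)·PV
  1       135.00       125.2319       125.2319         250.4638
  2       135.00       116.1706       232.3412         697.0236
  3     2,135.00     1,704.2825     5,112.8476      20,451.3906
  Σ                  1,945.6851     5,470.4208      21,398.8780
P = 1,945.6851; D_Mac = 2.81157 yrs; D_mod = 2.60813 yrs; C = 9.46414.
Duration effect: -2.60813 × (-0.028) = +0.073028
Convexity effect: 0.5 × 9.46414 × (-0.028)² = +0.0037099
ΔP/P ≈ +0.073028 + 0.0037099 = +0.076738 = +7.6738%.

+7.67%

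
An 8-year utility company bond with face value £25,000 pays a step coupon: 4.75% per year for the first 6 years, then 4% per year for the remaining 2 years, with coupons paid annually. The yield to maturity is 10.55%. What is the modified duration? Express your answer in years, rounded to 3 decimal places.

5.931 years

Periodic yield y = 0.1055. First find Macaulay duration:
  t   CF        PV=CF/(1+0.1055)^t    t·PV
  1     1,187.50     1,074.1746     1,074.1746
  2     1,187.50       971.6640     1,943.3281
  3     1,187.50       878.9363     2,636.8088
  4     1,187.50       795.0577     3,180.2307
  5     1,187.50       719.1838     3,595.9189
  6     1,187.50       650.5507     3,903.3041
  7     1,000.00       495.5515     3,468.8603
  8    26,000.00    11,654.7610    93,238.0881
  Σ                 17,239.8795   113,040.7135
P = 17,239.8795; Macaulay duration = 113,040.7135 / 17,239.8795 = 6.55693 years.
Modified duration = D_Mac / (1 + y) = 6.55693 / 1.1055 = 5.93119 years.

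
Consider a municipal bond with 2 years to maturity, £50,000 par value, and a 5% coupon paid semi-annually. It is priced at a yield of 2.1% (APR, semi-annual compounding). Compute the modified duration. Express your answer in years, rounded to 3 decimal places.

1.910 years

Periodic yield y = 0.0105. First find Macaulay duration:
  t   CF        PV=CF/(1+0.0105)^t    t·PV
  1     1,250.00     1,237.0114     1,237.0114
  2     1,250.00     1,224.1577     2,448.3154
  3     1,250.00     1,211.4376     3,634.3129
  4    51,250.00    49,152.8380   196,611.3520
  Σ                 52,825.4447   203,930.9917
P = 52,825.4447; Macaulay duration = 203,930.9917 / 52,825.4447 = 3.86047 half-year periods = 1.93023 years.
Modified duration = D_Mac / (1 + y) = 1.93023 / 1.0105 = 1.91018 years.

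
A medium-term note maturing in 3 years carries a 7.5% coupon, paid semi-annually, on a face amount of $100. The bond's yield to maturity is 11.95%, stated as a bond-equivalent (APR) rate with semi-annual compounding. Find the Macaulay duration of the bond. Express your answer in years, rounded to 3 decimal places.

2.723 years

Periodic yield y = 0.05975. Discount each cash flow and weight by its period:
  t   CF        PV=CF/(1+0.05975)^t    t·PV
  1         3.75         3.5386         3.5386
  2         3.75         3.3391         6.6781
  3         3.75         3.1508         9.4524
  4         3.75         2.9732        11.8926
  5         3.75         2.8055        14.0276
  6       103.75        73.2432       439.4594
  Σ                     89.0504       485.0488
Price P = Σ PV = 89.0504.
Macaulay duration = Σ(t·PV) / P = 485.0488 / 89.0504 = 5.44690 half-year periods.
In years: 5.44690 / 2 = 2.72345 years.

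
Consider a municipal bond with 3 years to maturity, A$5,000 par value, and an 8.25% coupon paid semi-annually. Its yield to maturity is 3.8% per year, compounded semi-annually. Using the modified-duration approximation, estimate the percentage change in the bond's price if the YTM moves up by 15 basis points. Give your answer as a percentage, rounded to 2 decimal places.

Periodic yield y = 0.019. Modified duration first:
  t   CF        PV=CF/(1+0.019)^t    t·PV
  1       206.25       202.4043       202.4043
  2       206.25       198.6303       397.2607
  3       206.25       194.9267       584.7802
  4       206.25       191.2922       765.1687
  5       206.25       187.7254       938.6270
  6     5,206.25     4,650.2887    27,901.7321
  Σ                  5,625.2677    30,789.9731
P = 5,625.2677; D_Mac = 5.47351 half-year periods = 2.73676 yrs; D_mod = 2.73676/(1+0.019) = 2.68573 yrs.
ΔP/P ≈ -D_mod · Δy = -2.68573 × (+0.0015) = -0.004029 = -0.4029%.

-0.40%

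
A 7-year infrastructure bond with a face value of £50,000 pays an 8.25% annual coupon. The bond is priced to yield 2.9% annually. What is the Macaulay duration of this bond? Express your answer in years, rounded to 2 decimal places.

Periodic yield y = 0.029. Discount each cash flow and weight by its year:
  t   CF        PV=CF/(1+0.029)^t    t·PV
  1     4,125.00     4,008.7464     4,008.7464
  2     4,125.00     3,895.7691     7,791.5381
  3     4,125.00     3,785.9758    11,357.9273
  4     4,125.00     3,679.2767    14,717.1069
  5     4,125.00     3,575.5848    17,877.9239
  6     4,125.00     3,474.8151    20,848.8908
  7    54,125.00    44,308.8304   310,161.8126
  Σ                 66,728.9982   386,763.9459
Price P = Σ PV = 66,728.9982.
Macaulay duration = Σ(t·PV) / P = 386,763.9459 / 66,728.9982 = 5.79604 years.

5.80 years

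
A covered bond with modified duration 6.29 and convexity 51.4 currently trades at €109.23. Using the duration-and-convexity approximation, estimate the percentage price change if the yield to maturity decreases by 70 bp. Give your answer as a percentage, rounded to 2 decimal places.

+4.53%

Duration effect: -D_mod·Δy = -6.29 × (-0.007) = +0.044030
Convexity effect: ½·C·(Δy)² = 0.5 × 51.4 × (-0.007)² = +0.0012593
ΔP/P ≈ +0.044030 + 0.0012593 = +0.0452893
= +4.52893%.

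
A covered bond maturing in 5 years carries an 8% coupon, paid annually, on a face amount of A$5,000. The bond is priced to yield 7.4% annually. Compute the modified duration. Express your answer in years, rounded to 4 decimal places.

Periodic yield y = 0.074. First find Macaulay duration:
  t   CF        PV=CF/(1+0.074)^t    t·PV
  1       400.00       372.4395       372.4395
  2       400.00       346.7779       693.5558
  3       400.00       322.8845       968.6534
  4       400.00       300.6373     1,202.5492
  5     5,400.00     3,778.9605    18,894.8025
  Σ                  5,121.6997    22,132.0004
P = 5,121.6997; Macaulay duration = 22,132.0004 / 5,121.6997 = 4.32122 years.
Modified duration = D_Mac / (1 + y) = 4.32122 / 1.074 = 4.02348 years.

4.0235 years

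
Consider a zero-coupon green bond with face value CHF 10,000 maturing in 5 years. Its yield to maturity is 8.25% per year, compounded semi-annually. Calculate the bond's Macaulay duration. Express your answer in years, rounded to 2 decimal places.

5.00 years

A zero-coupon bond has a single cash flow at maturity, so its Macaulay duration equals its maturity: 5 years.
(Equivalently: 10 semi-annual periods ÷ 2 = 5 years.)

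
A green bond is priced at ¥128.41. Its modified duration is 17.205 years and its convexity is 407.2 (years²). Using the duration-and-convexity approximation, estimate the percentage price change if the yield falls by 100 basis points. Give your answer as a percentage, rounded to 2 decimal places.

+19.24%

Duration effect: -D_mod·Δy = -17.205 × (-0.01) = +0.172050
Convexity effect: ½·C·(Δy)² = 0.5 × 407.2 × (-0.01)² = +0.0203600
ΔP/P ≈ +0.172050 + 0.0203600 = +0.192410
= +19.2410%.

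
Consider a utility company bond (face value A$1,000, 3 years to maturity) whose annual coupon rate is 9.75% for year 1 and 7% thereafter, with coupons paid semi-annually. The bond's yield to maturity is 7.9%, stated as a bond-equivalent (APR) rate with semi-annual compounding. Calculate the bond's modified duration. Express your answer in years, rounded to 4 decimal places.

2.5994 years

Periodic yield y = 0.0395. First find Macaulay duration:
  t   CF        PV=CF/(1+0.0395)^t    t·PV
  1        48.75        46.8975        46.8975
  2        48.75        45.1155        90.2310
  3        35.00        31.1598        93.4794
  4        35.00        29.9758       119.9030
  5        35.00        28.8367       144.1835
  6     1,035.00       820.3391     4,922.0343
  Σ                  1,002.3243     5,416.7287
P = 1,002.3243; Macaulay duration = 5,416.7287 / 1,002.3243 = 5.40417 half-year periods = 2.70208 years.
Modified duration = D_Mac / (1 + y) = 2.70208 / 1.0395 = 2.59941 years.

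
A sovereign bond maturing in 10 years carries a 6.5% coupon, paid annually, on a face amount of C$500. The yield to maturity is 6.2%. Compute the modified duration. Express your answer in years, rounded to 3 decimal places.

7.236 years

Periodic yield y = 0.062. First find Macaulay duration:
  t   CF        PV=CF/(1+0.062)^t    t·PV
  1        32.50        30.6026        30.6026
  2        32.50        28.8160        57.6321
  3        32.50        27.1337        81.4012
  4        32.50        25.5497       102.1987
  5        32.50        24.0581       120.2903
  6        32.50        22.6535       135.9213
  7        32.50        21.3310       149.3172
  8        32.50        20.0857       160.6857
  9        32.50        18.9131       170.2179
  10      532.50       291.7927     2,917.9271
  Σ                    510.9363     3,926.1942
P = 510.9363; Macaulay duration = 3,926.1942 / 510.9363 = 7.68431 years.
Modified duration = D_Mac / (1 + y) = 7.68431 / 1.062 = 7.23570 years.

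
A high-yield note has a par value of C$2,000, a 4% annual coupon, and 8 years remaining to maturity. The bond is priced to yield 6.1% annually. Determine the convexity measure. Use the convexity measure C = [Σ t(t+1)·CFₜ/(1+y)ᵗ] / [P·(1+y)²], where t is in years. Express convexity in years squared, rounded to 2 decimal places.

With y = 0.061:
  t   CF        PV=CF/(1+0.061)^t    t·PV        t(t+1)·PV
  1        80.00        75.4006        75.4006         150.8011
  2        80.00        71.0656       142.1311         426.3934
  3        80.00        66.9798       200.9394         803.7576
  4        80.00        63.1289       252.5157       1,262.5787
  5        80.00        59.4995       297.4973       1,784.9840
  6        80.00        56.0787       336.4720       2,355.3040
  7        80.00        52.8545       369.9818       2,959.8543
  8     2,080.00     1,295.2102    10,361.6818      93,255.1361
  Σ                  1,740.2178    12,036.6197     102,998.8091
P = 1,740.2178.
Convexity = Σ t(t+1)·PV / [P·(1+y)²] = 102,998.8091 / (1,740.2178 × 1.125721) = 52.57725.

52.58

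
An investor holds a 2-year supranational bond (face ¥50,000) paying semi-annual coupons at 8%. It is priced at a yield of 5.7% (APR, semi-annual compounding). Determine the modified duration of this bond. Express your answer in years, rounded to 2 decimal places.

1.84 years

Periodic yield y = 0.0285. First find Macaulay duration:
  t   CF        PV=CF/(1+0.0285)^t    t·PV
  1     2,000.00     1,944.5795     1,944.5795
  2     2,000.00     1,890.6947     3,781.3894
  3     2,000.00     1,838.3030     5,514.9091
  4    52,000.00    46,471.4432   185,885.7726
  Σ                 52,145.0204   197,126.6506
P = 52,145.0204; Macaulay duration = 197,126.6506 / 52,145.0204 = 3.78035 half-year periods = 1.89018 years.
Modified duration = D_Mac / (1 + y) = 1.89018 / 1.0285 = 1.83780 years.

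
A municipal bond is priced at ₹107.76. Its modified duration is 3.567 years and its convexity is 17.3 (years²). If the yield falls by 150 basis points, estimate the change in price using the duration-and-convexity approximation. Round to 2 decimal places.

+₹5.98

Duration effect: -D_mod·Δy = -3.567 × (-0.015) = +0.053505
Convexity effect: ½·C·(Δy)² = 0.5 × 17.3 × (-0.015)² = +0.00194625
ΔP/P ≈ +0.053505 + 0.00194625 = +0.05545125
ΔP ≈ 107.76 × (+0.05545125) = +5.9754267.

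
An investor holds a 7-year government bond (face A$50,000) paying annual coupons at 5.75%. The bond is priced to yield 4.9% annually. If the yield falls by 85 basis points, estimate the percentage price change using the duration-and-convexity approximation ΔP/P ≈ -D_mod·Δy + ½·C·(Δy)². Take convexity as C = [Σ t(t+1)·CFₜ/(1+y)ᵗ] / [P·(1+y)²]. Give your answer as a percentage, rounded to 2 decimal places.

+5.00%

With y = 0.049:
  t   CF        PV=CF/(1+0.049)^t    t·PV        t(t+1)·PV
  1     2,875.00     2,740.7054     2,740.7054       5,481.4109
  2     2,875.00     2,612.6839     5,225.3678      15,676.1035
  3     2,875.00     2,490.6424     7,471.9273      29,887.7093
  4     2,875.00     2,374.3017     9,497.2066      47,486.0332
  5     2,875.00     2,263.3953    11,316.9765      67,901.8587
  6     2,875.00     2,157.6695    12,946.0169      90,622.1184
  7    52,875.00    37,828.7476   264,801.2330   2,118,409.8643
  Σ                 52,468.1458   313,999.4337   2,375,465.0983
P = 52,468.1458; D_Mac = 5.98457 yrs; D_mod = 5.70503 yrs; C = 41.14357.
Duration effect: -5.70503 × (-0.0085) = +0.048493
Convexity effect: 0.5 × 41.14357 × (-0.0085)² = +0.0014863
ΔP/P ≈ +0.048493 + 0.0014863 = +0.049979 = +4.9979%.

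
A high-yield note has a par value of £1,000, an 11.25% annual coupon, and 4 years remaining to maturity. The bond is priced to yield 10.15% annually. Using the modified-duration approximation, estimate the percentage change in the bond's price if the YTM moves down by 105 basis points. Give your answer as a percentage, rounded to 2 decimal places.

+3.28%

Periodic yield y = 0.1015. Modified duration first:
  t   CF        PV=CF/(1+0.1015)^t    t·PV
  1       112.50       102.1335       102.1335
  2       112.50        92.7222       185.4443
  3       112.50        84.1781       252.5342
  4     1,112.50       755.7219     3,022.8876
  Σ                  1,034.7556     3,562.9996
P = 1,034.7556; D_Mac = 3.44332 yrs; D_mod = 3.44332/(1+0.1015) = 3.12603 yrs.
ΔP/P ≈ -D_mod · Δy = -3.12603 × (-0.0105) = +0.032823 = +3.2823%.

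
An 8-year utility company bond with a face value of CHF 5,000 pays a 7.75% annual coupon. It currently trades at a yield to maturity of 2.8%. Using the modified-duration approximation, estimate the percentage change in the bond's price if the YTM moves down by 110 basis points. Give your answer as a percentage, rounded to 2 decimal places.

Periodic yield y = 0.028. Modified duration first:
  t   CF        PV=CF/(1+0.028)^t    t·PV
  1       387.50       376.9455       376.9455
  2       387.50       366.6785       733.3571
  3       387.50       356.6912     1,070.0735
  4       387.50       346.9758     1,387.9034
  5       387.50       337.5251     1,687.6257
  6       387.50       328.3319     1,969.9911
  7       387.50       319.3890     2,235.7227
  8     5,387.50     4,319.5884    34,556.7072
  Σ                  6,752.1254    44,018.3263
P = 6,752.1254; D_Mac = 6.51918 yrs; D_mod = 6.51918/(1+0.028) = 6.34162 yrs.
ΔP/P ≈ -D_mod · Δy = -6.34162 × (-0.011) = +0.069758 = +6.9758%.

+6.98%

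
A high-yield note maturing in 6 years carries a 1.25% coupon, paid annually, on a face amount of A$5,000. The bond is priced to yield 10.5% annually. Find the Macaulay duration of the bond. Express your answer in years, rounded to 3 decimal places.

Periodic yield y = 0.105. Discount each cash flow and weight by its year:
  t   CF        PV=CF/(1+0.105)^t    t·PV
  1        62.50        56.5611        56.5611
  2        62.50        51.1865       102.3730
  3        62.50        46.3226       138.9679
  4        62.50        41.9209       167.6837
  5        62.50        37.9375       189.6875
  6     5,062.50     2,780.9384    16,685.6304
  Σ                  3,014.8670    17,340.9035
Price P = Σ PV = 3,014.8670.
Macaulay duration = Σ(t·PV) / P = 17,340.9035 / 3,014.8670 = 5.75180 years.

5.752 years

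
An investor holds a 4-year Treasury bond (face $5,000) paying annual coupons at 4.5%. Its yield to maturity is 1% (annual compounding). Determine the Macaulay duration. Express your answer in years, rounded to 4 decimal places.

Periodic yield y = 0.01. Discount each cash flow and weight by its year:
  t   CF        PV=CF/(1+0.01)^t    t·PV
  1       225.00       222.7723       222.7723
  2       225.00       220.5666       441.1332
  3       225.00       218.3828       655.1483
  4     5,225.00     5,021.1223    20,084.4892
  Σ                  5,682.8440    21,403.5430
Price P = Σ PV = 5,682.8440.
Macaulay duration = Σ(t·PV) / P = 21,403.5430 / 5,682.8440 = 3.76634 years.

3.7663 years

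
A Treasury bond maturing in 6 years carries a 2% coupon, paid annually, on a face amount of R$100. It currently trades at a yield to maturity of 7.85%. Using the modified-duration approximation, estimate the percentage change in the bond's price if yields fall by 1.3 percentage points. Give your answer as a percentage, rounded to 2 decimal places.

+6.81%

Periodic yield y = 0.0785. Modified duration first:
  t   CF        PV=CF/(1+0.0785)^t    t·PV
  1         2.00         1.8544         1.8544
  2         2.00         1.7195         3.4389
  3         2.00         1.5943         4.7829
  4         2.00         1.4783         5.9130
  5         2.00         1.3707         6.8533
  6       102.00        64.8156       388.8934
  Σ                     72.8326       411.7359
P = 72.8326; D_Mac = 5.65318 yrs; D_mod = 5.65318/(1+0.0785) = 5.24170 yrs.
ΔP/P ≈ -D_mod · Δy = -5.24170 × (-0.013) = +0.068142 = +6.8142%.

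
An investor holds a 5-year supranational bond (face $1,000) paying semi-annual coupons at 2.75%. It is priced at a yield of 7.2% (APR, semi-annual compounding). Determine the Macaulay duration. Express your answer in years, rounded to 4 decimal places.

4.6659 years

Periodic yield y = 0.036. Discount each cash flow and weight by its period:
  t   CF        PV=CF/(1+0.036)^t    t·PV
  1        13.75        13.2722        13.2722
  2        13.75        12.8110        25.6220
  3        13.75        12.3658        37.0975
  4        13.75        11.9361        47.7445
  5        13.75        11.5214        57.6068
  6        13.75        11.1210        66.7260
  7        13.75        10.7346        75.1419
  8        13.75        10.3615        82.8924
  9        13.75        10.0015        90.0135
  10    1,013.75       711.7596     7,117.5957
  Σ                    815.8847     7,613.7126
Price P = Σ PV = 815.8847.
Macaulay duration = Σ(t·PV) / P = 7,613.7126 / 815.8847 = 9.33185 half-year periods.
In years: 9.33185 / 2 = 4.66592 years.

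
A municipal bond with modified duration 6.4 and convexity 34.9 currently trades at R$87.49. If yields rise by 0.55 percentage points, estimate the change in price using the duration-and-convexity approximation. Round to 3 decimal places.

-R$3.033

Duration effect: -D_mod·Δy = -6.4 × (+0.0055) = -0.035200
Convexity effect: ½·C·(Δy)² = 0.5 × 34.9 × (0.0055)² = +0.0005278625
ΔP/P ≈ -0.035200 + 0.0005278625 = -0.0346721375
ΔP ≈ 87.49 × (-0.0346721375) = -3.033465309875.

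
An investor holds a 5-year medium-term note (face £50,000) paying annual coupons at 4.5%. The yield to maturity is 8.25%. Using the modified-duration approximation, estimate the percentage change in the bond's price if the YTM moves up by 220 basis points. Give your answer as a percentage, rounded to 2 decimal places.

-9.24%

Periodic yield y = 0.0825. Modified duration first:
  t   CF        PV=CF/(1+0.0825)^t    t·PV
  1     2,250.00     2,078.5219     2,078.5219
  2     2,250.00     1,920.1126     3,840.2253
  3     2,250.00     1,773.7761     5,321.3284
  4     2,250.00     1,638.5923     6,554.3690
  5    52,250.00    35,151.7353   175,758.6767
  Σ                 42,562.7383   193,553.1213
P = 42,562.7383; D_Mac = 4.54748 yrs; D_mod = 4.54748/(1+0.0825) = 4.20090 yrs.
ΔP/P ≈ -D_mod · Δy = -4.20090 × (+0.022) = -0.092420 = -9.2420%.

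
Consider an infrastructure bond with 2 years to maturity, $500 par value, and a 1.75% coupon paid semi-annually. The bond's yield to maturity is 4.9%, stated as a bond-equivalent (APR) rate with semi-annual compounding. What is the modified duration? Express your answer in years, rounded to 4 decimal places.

Periodic yield y = 0.0245. First find Macaulay duration:
  t   CF        PV=CF/(1+0.0245)^t    t·PV
  1        4.375         4.2704         4.2704
  2        4.375         4.1683         8.3365
  3        4.375         4.0686        12.2057
  4      504.375       457.8315     1,831.3261
  Σ                    470.3387     1,856.1387
P = 470.3387; Macaulay duration = 1,856.1387 / 470.3387 = 3.94639 half-year periods = 1.97319 years.
Modified duration = D_Mac / (1 + y) = 1.97319 / 1.0245 = 1.92601 years.

1.9260 years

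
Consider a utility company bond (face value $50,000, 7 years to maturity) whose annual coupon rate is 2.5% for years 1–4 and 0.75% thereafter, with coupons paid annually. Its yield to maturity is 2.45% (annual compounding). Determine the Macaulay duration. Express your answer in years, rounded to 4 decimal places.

Periodic yield y = 0.0245. Discount each cash flow and weight by its year:
  t   CF        PV=CF/(1+0.0245)^t    t·PV
  1     1,250.00     1,220.1074     1,220.1074
  2     1,250.00     1,190.9296     2,381.8592
  3     1,250.00     1,162.4496     3,487.3487
  4     1,250.00     1,134.6506     4,538.6026
  5       375.00       332.2549     1,661.2747
  6       375.00       324.3094     1,945.8562
  7    50,375.00    42,523.7269   297,666.0881
  Σ                 47,888.4284   312,901.1369
Price P = Σ PV = 47,888.4284.
Macaulay duration = Σ(t·PV) / P = 312,901.1369 / 47,888.4284 = 6.53396 years.

6.5340 years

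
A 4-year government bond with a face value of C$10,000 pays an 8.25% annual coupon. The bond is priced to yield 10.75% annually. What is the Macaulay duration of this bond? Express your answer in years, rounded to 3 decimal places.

Periodic yield y = 0.1075. Discount each cash flow and weight by its year:
  t   CF        PV=CF/(1+0.1075)^t    t·PV
  1       825.00       744.9210       744.9210
  2       825.00       672.6149     1,345.2298
  3       825.00       607.3272     1,821.9816
  4    10,825.00     7,195.3673    28,781.4690
  Σ                  9,220.2304    32,693.6014
Price P = Σ PV = 9,220.2304.
Macaulay duration = Σ(t·PV) / P = 32,693.6014 / 9,220.2304 = 3.54586 years.

3.546 years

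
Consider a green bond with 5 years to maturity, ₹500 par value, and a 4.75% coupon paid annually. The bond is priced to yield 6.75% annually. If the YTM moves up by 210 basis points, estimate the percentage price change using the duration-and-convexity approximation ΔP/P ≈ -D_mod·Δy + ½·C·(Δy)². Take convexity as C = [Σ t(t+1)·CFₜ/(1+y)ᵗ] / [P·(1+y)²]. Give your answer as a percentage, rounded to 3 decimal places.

-8.430%

With y = 0.0675:
  t   CF        PV=CF/(1+0.0675)^t    t·PV        t(t+1)·PV
  1        23.75        22.2482        22.2482          44.4965
  2        23.75        20.8414        41.6829         125.0487
  3        23.75        19.5236        58.5708         234.2832
  4        23.75        18.2891        73.1564         365.7818
  5       523.75       377.8197     1,889.0986      11,334.5915
  Σ                    458.7221     2,084.7569      12,104.2017
P = 458.7221; D_Mac = 4.54471 yrs; D_mod = 4.25734 yrs; C = 23.15532.
Duration effect: -4.25734 × (+0.021) = -0.089404
Convexity effect: 0.5 × 23.15532 × (0.021)² = +0.0051057
ΔP/P ≈ -0.089404 + 0.0051057 = -0.084298 = -8.4298%.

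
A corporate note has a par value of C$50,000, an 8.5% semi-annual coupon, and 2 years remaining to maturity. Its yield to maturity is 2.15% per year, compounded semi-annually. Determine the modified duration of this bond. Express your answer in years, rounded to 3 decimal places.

1.868 years

Periodic yield y = 0.01075. First find Macaulay duration:
  t   CF        PV=CF/(1+0.01075)^t    t·PV
  1     2,125.00     2,102.3992     2,102.3992
  2     2,125.00     2,080.0388     4,160.0776
  3     2,125.00     2,057.9162     6,173.7486
  4    52,125.00    49,942.5908   199,770.3632
  Σ                 56,182.9450   212,206.5886
P = 56,182.9450; Macaulay duration = 212,206.5886 / 56,182.9450 = 3.77706 half-year periods = 1.88853 years.
Modified duration = D_Mac / (1 + y) = 1.88853 / 1.01075 = 1.86845 years.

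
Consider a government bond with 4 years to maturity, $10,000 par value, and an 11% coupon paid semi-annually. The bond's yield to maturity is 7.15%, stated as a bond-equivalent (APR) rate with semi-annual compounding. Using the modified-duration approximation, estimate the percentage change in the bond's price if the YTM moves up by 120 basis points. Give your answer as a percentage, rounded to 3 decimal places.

-3.924%

Periodic yield y = 0.03575. Modified duration first:
  t   CF        PV=CF/(1+0.03575)^t    t·PV
  1       550.00       531.0162       531.0162
  2       550.00       512.6876     1,025.3752
  3       550.00       494.9916     1,484.9749
  4       550.00       477.9065     1,911.6259
  5       550.00       461.4110     2,307.0552
  6       550.00       445.4850     2,672.9097
  7       550.00       430.1086     3,010.7600
  8    10,550.00     7,965.4978    63,723.9827
  Σ                 11,319.1043    76,667.6998
P = 11,319.1043; D_Mac = 6.77330 half-year periods = 3.38665 yrs; D_mod = 3.38665/(1+0.03575) = 3.26976 yrs.
ΔP/P ≈ -D_mod · Δy = -3.26976 × (+0.012) = -0.039237 = -3.9237%.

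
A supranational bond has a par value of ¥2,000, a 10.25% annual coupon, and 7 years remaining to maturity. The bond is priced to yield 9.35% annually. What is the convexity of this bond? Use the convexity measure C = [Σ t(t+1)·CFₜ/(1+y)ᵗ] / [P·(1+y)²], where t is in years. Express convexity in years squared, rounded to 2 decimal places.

With y = 0.0935:
  t   CF        PV=CF/(1+0.0935)^t    t·PV        t(t+1)·PV
  1       205.00       187.4714       187.4714         374.9428
  2       205.00       171.4416       342.8833       1,028.6498
  3       205.00       156.7825       470.3474       1,881.3896
  4       205.00       143.3767       573.5070       2,867.5349
  5       205.00       131.1173       655.5864       3,933.5183
  6       205.00       119.9061       719.4364       5,036.0546
  7     2,205.00     1,179.4433     8,256.1034      66,048.8270
  Σ                  2,089.5389    11,205.3352      81,170.9170
P = 2,089.5389.
Convexity = Σ t(t+1)·PV / [P·(1+y)²] = 81,170.9170 / (2,089.5389 × 1.195742) = 32.48721.

32.49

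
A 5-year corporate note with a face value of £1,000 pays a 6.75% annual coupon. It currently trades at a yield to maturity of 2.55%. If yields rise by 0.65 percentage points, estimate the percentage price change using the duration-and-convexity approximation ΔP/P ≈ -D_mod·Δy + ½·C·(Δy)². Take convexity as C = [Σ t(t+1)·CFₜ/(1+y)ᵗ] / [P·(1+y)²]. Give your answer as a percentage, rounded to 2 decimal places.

-2.78%

With y = 0.0255:
  t   CF        PV=CF/(1+0.0255)^t    t·PV        t(t+1)·PV
  1        67.50        65.8216        65.8216         131.6431
  2        67.50        64.1848       128.3697         385.1090
  3        67.50        62.5888       187.7665         751.0659
  4        67.50        61.0325       244.1300       1,220.6499
  5     1,067.50       941.2166     4,706.0828      28,236.4968
  Σ                  1,194.8443     5,332.1705      30,724.9647
P = 1,194.8443; D_Mac = 4.46265 yrs; D_mod = 4.35168 yrs; C = 24.45168.
Duration effect: -4.35168 × (+0.0065) = -0.028286
Convexity effect: 0.5 × 24.45168 × (0.0065)² = +0.0005165
ΔP/P ≈ -0.028286 + 0.0005165 = -0.027769 = -2.7769%.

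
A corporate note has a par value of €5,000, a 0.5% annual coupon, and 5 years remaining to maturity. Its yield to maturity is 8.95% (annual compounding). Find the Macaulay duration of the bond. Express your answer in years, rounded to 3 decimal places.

Periodic yield y = 0.0895. Discount each cash flow and weight by its year:
  t   CF        PV=CF/(1+0.0895)^t    t·PV
  1        25.00        22.9463        22.9463
  2        25.00        21.0613        42.1226
  3        25.00        19.3312        57.9935
  4        25.00        17.7432        70.9727
  5     5,025.00     3,273.4061    16,367.0307
  Σ                  3,354.4881    16,561.0658
Price P = Σ PV = 3,354.4881.
Macaulay duration = Σ(t·PV) / P = 16,561.0658 / 3,354.4881 = 4.93699 years.

4.937 years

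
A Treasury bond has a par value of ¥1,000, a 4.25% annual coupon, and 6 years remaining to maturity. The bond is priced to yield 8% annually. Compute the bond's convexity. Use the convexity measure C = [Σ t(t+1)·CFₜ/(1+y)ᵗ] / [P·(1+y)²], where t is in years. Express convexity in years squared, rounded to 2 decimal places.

30.89

With y = 0.08:
  t   CF        PV=CF/(1+0.08)^t    t·PV        t(t+1)·PV
  1        42.50        39.3519        39.3519          78.7037
  2        42.50        36.4369        72.8738         218.6214
  3        42.50        33.7379       101.2136         404.8544
  4        42.50        31.2388       124.9551         624.7754
  5        42.50        28.9248       144.6239         867.7436
  6     1,042.50       656.9518     3,941.7110      27,591.9771
  Σ                    826.6420     4,424.7293      29,786.6756
P = 826.6420.
Convexity = Σ t(t+1)·PV / [P·(1+y)²] = 29,786.6756 / (826.6420 × 1.166400) = 30.89278.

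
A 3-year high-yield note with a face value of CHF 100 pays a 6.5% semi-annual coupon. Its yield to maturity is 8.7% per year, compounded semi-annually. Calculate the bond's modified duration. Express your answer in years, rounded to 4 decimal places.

Periodic yield y = 0.0435. First find Macaulay duration:
  t   CF        PV=CF/(1+0.0435)^t    t·PV
  1         3.25         3.1145         3.1145
  2         3.25         2.9847         5.9694
  3         3.25         2.8603         8.5808
  4         3.25         2.7410        10.9641
  5         3.25         2.6268        13.1338
  6       103.25        79.9715       479.8291
  Σ                     94.2988       521.5917
P = 94.2988; Macaulay duration = 521.5917 / 94.2988 = 5.53127 half-year periods = 2.76563 years.
Modified duration = D_Mac / (1 + y) = 2.76563 / 1.0435 = 2.65034 years.

2.6503 years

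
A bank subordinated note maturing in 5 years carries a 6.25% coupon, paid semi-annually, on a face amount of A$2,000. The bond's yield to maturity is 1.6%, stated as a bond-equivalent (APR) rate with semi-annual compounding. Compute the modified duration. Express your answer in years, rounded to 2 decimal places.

Periodic yield y = 0.008. First find Macaulay duration:
  t   CF        PV=CF/(1+0.008)^t    t·PV
  1        62.50        62.0040        62.0040
  2        62.50        61.5119       123.0237
  3        62.50        61.0237       183.0711
  4        62.50        60.5394       242.1575
  5        62.50        60.0589       300.2945
  6        62.50        59.5822       357.4934
  7        62.50        59.1094       413.7656
  8        62.50        58.6402       469.1219
  9        62.50        58.1748       523.5736
  10    2,062.50     1,904.5336    19,045.3359
  Σ                  2,445.1781    21,719.8411
P = 2,445.1781; Macaulay duration = 21,719.8411 / 2,445.1781 = 8.88272 half-year periods = 4.44136 years.
Modified duration = D_Mac / (1 + y) = 4.44136 / 1.008 = 4.40611 years.

4.41 years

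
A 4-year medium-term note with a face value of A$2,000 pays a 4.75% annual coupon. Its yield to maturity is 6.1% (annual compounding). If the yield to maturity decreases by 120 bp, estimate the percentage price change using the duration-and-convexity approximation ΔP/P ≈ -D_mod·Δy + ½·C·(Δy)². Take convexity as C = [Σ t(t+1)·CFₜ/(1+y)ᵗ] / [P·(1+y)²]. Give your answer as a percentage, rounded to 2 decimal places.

With y = 0.061:
  t   CF        PV=CF/(1+0.061)^t    t·PV        t(t+1)·PV
  1        95.00        89.5382        89.5382         179.0763
  2        95.00        84.3904       168.7807         506.3422
  3        95.00        79.5385       238.6155         954.4621
  4     2,095.00     1,653.1889     6,612.7558      33,063.7788
  Σ                  1,906.6560     7,109.6902      34,703.6595
P = 1,906.6560; D_Mac = 3.72888 yrs; D_mod = 3.51450 yrs; C = 16.16859.
Duration effect: -3.51450 × (-0.012) = +0.042174
Convexity effect: 0.5 × 16.16859 × (-0.012)² = +0.0011641
ΔP/P ≈ +0.042174 + 0.0011641 = +0.043338 = +4.3338%.

+4.33%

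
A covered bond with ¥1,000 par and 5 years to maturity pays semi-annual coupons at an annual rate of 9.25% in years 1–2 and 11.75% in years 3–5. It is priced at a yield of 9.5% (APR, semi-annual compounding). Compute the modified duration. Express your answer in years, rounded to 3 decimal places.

3.902 years

Periodic yield y = 0.0475. First find Macaulay duration:
  t   CF        PV=CF/(1+0.0475)^t    t·PV
  1        46.25        44.1527        44.1527
  2        46.25        42.1506        84.3012
  3        46.25        40.2392       120.7177
  4        46.25        38.4145       153.6582
  5        58.75        46.5841       232.9205
  6        58.75        44.4717       266.8302
  7        58.75        42.4551       297.1856
  8        58.75        40.5299       324.2393
  9        58.75        38.6920       348.2283
  10    1,058.75       665.6610     6,656.6099
  Σ                  1,043.3509     8,528.8435
P = 1,043.3509; Macaulay duration = 8,528.8435 / 1,043.3509 = 8.17447 half-year periods = 4.08724 years.
Modified duration = D_Mac / (1 + y) = 4.08724 / 1.0475 = 3.90190 years.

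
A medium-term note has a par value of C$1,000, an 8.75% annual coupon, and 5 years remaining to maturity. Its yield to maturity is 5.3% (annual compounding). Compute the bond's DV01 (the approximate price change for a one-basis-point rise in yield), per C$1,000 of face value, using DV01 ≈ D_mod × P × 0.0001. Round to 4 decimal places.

Periodic yield y = 0.053.
  t   CF        PV=CF/(1+0.053)^t    t·PV
  1        87.50        83.0959        83.0959
  2        87.50        78.9135       157.8270
  3        87.50        74.9416       224.8248
  4        87.50        71.1696       284.6784
  5     1,087.50       840.0157     4,200.0786
  Σ                  1,148.1363     4,950.5047
P = 1,148.1363; D_Mac = 4.31177 yrs; D_mod = 4.09475 yrs.
DV01 ≈ 4.09475 × 1,148.1363 × 0.0001 = 0.470133.

C$0.4701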